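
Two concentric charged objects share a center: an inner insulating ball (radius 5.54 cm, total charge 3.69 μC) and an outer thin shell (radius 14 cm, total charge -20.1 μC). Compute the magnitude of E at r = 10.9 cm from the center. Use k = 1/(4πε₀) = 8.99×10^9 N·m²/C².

Take a concentric spherical Gaussian surface of radius r = 10.9 cm (between the bodies, 5.54 cm < r < 14 cm).
The shell at 14 cm lies outside the Gaussian surface, so Q_enc = 3.69 μC = 3.69e-6 C.
Applying ∮E·dA = Q_enc/ε₀ with Φ = E(4πr²):
E = k|Q_enc|/r² = (8.99×10^9)(3.69e-6)/(0.109)² = 2.79×10^6 N/C.

2.79×10^6 N/C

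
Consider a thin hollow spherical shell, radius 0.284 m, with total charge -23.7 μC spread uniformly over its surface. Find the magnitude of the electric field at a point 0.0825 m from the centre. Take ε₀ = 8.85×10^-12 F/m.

E = 0

Symmetry ⇒ E = E(r) r̂. Gaussian sphere of radius r = 0.0825 m (inside the shell, r < 0.284 m).
No charge lies within this surface, so Q_enc = 0 and Gauss's law gives E·4πr² = 0 ⇒ E = 0.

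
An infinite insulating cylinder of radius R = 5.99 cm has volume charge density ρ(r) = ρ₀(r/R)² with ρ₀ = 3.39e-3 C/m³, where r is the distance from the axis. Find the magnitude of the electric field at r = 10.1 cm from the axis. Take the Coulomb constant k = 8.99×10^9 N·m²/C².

|E| = 3.40e6 N/C

Take a coaxial cylindrical Gaussian surface of radius r = 10.1 cm and length L (r > R, full charge per length enclosed).
λ_enc = 2π ∫₀^R ρ₀(r'/R)^2 r' dr' = 2πρ₀R²/4 = 1.911×10^-5 C/m.
By Gauss's law (flux through the curved wall only), E·2πrL = λ_enc L/ε₀.
E = 2k|λ_enc|/r = 2(8.99×10^9)(1.911×10^-5)/(0.101) = 3.40e6 N/C.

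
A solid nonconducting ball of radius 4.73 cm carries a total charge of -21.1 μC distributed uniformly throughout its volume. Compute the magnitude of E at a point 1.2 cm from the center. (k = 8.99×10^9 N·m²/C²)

E ≈ 2.15×10^7 N/C

Symmetry ⇒ E = E(r) r̂. Gaussian sphere of radius r = 1.2 cm (r < R).
Only the charge within r is enclosed: Q_enc = Q·(r/R)³ = (-21.1 μC)·(1.2 cm/4.73 cm)³ = -3.445e-7 C.
Since E is radial and uniform over the Gaussian sphere, Φ = E·4πr² = Q_enc/ε₀.
E = k|Q_enc|/r² = (8.99×10^9)(3.445×10^-7)/(0.012)² = 2.15e7 N/C.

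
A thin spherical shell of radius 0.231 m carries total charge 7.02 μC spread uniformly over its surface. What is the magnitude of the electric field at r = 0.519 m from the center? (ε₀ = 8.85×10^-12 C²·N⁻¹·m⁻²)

E = 2.34×10^5 N/C

By spherical symmetry E is radial; choose a Gaussian sphere of radius r = 0.519 m (r > 0.231 m).
The entire shell is enclosed: Q_enc = 7.02e-6 C.
Applying ∮E·dA = Q_enc/ε₀ with Φ = E(4πr²):
E = |Q_enc|/(4πε₀r²) = (7.02e-6)/(4π·8.85×10^-12·(0.519)²) = 2.34×10^5 N/C.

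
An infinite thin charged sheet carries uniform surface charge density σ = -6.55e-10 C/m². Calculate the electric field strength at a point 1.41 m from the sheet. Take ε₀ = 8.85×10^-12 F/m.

By planar symmetry E is perpendicular to the sheet and uniform; use a Gaussian pillbox with flat faces of area A on each side of the sheet.
Flux Φ = 2EA and Q_enc = σA, so 2EA = σA/ε₀ ⇒ E = |σ|/(2ε₀), independent of distance.
E = |σ|/(2ε₀) = (6.55×10^-10)/(2·8.85×10^-12) = 37 N/C.

37 V/m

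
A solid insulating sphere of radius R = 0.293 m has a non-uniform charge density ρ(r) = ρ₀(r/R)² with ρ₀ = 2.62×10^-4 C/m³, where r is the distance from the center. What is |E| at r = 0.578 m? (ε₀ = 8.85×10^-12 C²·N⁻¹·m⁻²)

|E| = 4.46e5 N/C

Use a concentric Gaussian sphere at r = 0.578 m (r > R, all charge enclosed).
Q_enc = 4π ∫₀^R ρ₀(r'/R)^2 r'² dr' = 4πρ₀R³/5 = 1.656e-5 C.
Since E is radial and uniform over the Gaussian sphere, Φ = E·4πr² = Q_enc/ε₀.
E = |Q_enc|/(4πε₀r²) = (1.656×10^-5)/(4π·8.85×10^-12·(0.578)²) = 4.46e5 N/C.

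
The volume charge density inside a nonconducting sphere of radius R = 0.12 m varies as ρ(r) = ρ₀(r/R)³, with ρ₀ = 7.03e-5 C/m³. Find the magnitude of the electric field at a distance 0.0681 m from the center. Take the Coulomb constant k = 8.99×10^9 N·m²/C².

By spherical symmetry E is radial; choose a Gaussian sphere of radius r = 0.0681 m (r < R).
Integrate the density: Q_enc = 4π ∫₀^r ρ₀(r'/R)^3 r'² dr' = 4πρ₀ r^6/(6·R³) = 8.499×10^-9 C.
Since E is radial and uniform over the Gaussian sphere, Φ = E·4πr² = Q_enc/ε₀.
E = k|Q_enc|/r² = (8.99×10^9)(8.499×10^-9)/(0.0681)² = 1.65e4 N/C.

|E| ≈ 1.65×10^4 V/m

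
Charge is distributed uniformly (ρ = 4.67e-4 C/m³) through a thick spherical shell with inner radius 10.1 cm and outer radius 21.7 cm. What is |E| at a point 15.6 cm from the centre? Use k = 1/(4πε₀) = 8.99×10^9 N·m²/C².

|E| = 2.00×10^6 N/C

Symmetry ⇒ E = E(r) r̂. Gaussian sphere of radius r = 15.6 cm (within the shell material, 10.1 cm < r < 21.7 cm).
Enclosed charge is the volume from a to r: Q_enc = (4π/3)ρ(r³ − a³) = 5.411×10^-6 C.
By Gauss's law, ∮E·dA = E·4πr² = Q_enc/ε₀.
E = k|Q_enc|/r² = (8.99×10^9)(5.411×10^-6)/(0.156)² = 2.00×10^6 N/C.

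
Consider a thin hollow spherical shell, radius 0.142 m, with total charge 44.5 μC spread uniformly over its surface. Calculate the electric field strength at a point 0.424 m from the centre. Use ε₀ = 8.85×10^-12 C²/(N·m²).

Symmetry ⇒ E = E(r) r̂. Gaussian sphere of radius r = 0.424 m (r > 0.142 m).
The entire shell is enclosed: Q_enc = 4.45e-5 C.
Applying ∮E·dA = Q_enc/ε₀ with Φ = E(4πr²):
E = |Q_enc|/(4πε₀r²) = (4.45×10^-5)/(4π·8.85×10^-12·(0.424)²) = 2.23e6 N/C.

|E| = 2.23×10^6 N/C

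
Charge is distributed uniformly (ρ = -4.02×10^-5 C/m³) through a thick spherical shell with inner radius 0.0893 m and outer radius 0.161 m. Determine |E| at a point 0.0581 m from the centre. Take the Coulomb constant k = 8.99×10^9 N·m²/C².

|E| = 0 N/C

By spherical symmetry E is radial; choose a Gaussian sphere of radius r = 0.0581 m (r < 0.0893 m, inside the empty cavity).
Q_enc = 0 (all charge lies at larger r); Gauss's law gives E = 0.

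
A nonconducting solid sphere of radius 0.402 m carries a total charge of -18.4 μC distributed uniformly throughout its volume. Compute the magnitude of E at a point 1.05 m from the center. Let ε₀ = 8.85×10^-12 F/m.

Take a concentric spherical Gaussian surface of radius r = 1.05 m (r > R, so the entire charge is enclosed).
Q_enc = -18.4 μC = -1.84×10^-5 C.
Applying ∮E·dA = Q_enc/ε₀ with Φ = E(4πr²):
E = |Q_enc|/(4πε₀r²) = (1.84e-5)/(4π·8.85×10^-12·(1.05)²) = 1.50e5 N/C.

E ≈ 1.50×10^5 V/m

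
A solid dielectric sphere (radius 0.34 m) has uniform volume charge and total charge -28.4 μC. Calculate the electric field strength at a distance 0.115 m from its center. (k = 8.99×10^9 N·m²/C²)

Symmetry ⇒ E = E(r) r̂. Gaussian sphere of radius r = 0.115 m (r < R).
Only the charge within r is enclosed: Q_enc = Q·(r/R)³ = (-28.4 μC)·(0.115 m/0.34 m)³ = -1.099e-6 C.
By Gauss's law, ∮E·dA = E·4πr² = Q_enc/ε₀.
E = k|Q_enc|/r² = (8.99×10^9)(1.099×10^-6)/(0.115)² = 7.47×10^5 N/C.

E = 7.47×10^5 N/C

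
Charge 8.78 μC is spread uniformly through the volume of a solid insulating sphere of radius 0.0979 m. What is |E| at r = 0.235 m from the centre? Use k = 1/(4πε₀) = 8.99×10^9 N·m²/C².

E ≈ 1.43e6 N/C

Take a concentric spherical Gaussian surface of radius r = 0.235 m (r > R, so the entire charge is enclosed).
Q_enc = 8.78 μC = 8.78×10^-6 C.
Since E is radial and uniform over the Gaussian sphere, Φ = E·4πr² = Q_enc/ε₀.
E = k|Q_enc|/r² = (8.99×10^9)(8.78e-6)/(0.235)² = 1.43×10^6 N/C.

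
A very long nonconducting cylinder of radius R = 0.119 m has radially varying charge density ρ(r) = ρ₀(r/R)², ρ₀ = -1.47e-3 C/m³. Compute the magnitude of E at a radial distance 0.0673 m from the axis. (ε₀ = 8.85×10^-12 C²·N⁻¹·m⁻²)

E ≈ 8.94×10^5 N/C

By cylindrical symmetry E is radial; use a coaxial Gaussian cylinder of radius 0.0673 m and length L (r < R).
λ_enc = ∫₀^r ρ(r')·2πr' dr' = (2πρ₀/R²)·r^4/4 = -3.345e-6 C/m.
Gauss's law: E·2πrL = λ_enc L/ε₀.
E = |λ_enc|/(2πε₀r) = (3.345×10^-6)/(2π·8.85×10^-12·0.0673) = 8.94e5 N/C.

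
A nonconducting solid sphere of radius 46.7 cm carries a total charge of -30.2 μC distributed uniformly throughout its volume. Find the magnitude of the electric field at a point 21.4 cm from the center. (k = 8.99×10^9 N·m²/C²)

|E| ≈ 5.70×10^5 N/C

Symmetry ⇒ E = E(r) r̂. Gaussian sphere of radius r = 21.4 cm (r < R).
Only the charge within r is enclosed: Q_enc = Q·(r/R)³ = (-30.2 μC)·(21.4 cm/46.7 cm)³ = -2.906×10^-6 C.
By Gauss's law, ∮E·dA = E·4πr² = Q_enc/ε₀.
E = k|Q_enc|/r² = (8.99×10^9)(2.906×10^-6)/(0.214)² = 5.70×10^5 N/C.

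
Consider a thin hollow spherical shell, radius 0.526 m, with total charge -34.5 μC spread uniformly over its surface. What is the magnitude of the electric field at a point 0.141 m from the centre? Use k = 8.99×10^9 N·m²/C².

Use a concentric Gaussian sphere at r = 0.141 m (inside the shell, r < 0.526 m).
No charge lies within this surface, so Q_enc = 0 and Gauss's law gives E·4πr² = 0 ⇒ E = 0.

E = 0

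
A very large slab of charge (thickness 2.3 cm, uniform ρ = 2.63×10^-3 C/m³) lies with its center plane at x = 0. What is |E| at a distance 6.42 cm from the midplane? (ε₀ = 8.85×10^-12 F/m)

|E| = 3.42×10^6 N/C

The point |x| = 6.42 cm lies outside the slab (half-thickness 0.0115 m). A symmetric pillbox spanning the full slab encloses Q_enc = ρ·d·A.
Flux = 2EA ⇒ E = |ρ|d/(2ε₀), independent of distance outside.
E = (2.63×10^-3)(0.023)/(2·8.85×10^-12) = 3.42×10^6 N/C.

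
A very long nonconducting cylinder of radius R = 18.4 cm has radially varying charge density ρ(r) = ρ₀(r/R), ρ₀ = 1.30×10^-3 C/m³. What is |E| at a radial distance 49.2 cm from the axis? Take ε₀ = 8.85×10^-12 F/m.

E ≈ 3.37e6 N/C

By cylindrical symmetry E is radial; use a coaxial Gaussian cylinder of radius 49.2 cm and length L (r > R, full charge per length enclosed).
λ_enc = 2π ∫₀^R ρ₀(r'/R)^1 r' dr' = 2πρ₀R²/3 = 9.218×10^-5 C/m.
Applying ∮E·dA = Q_enc/ε₀ with the end caps contributing no flux:
E = |λ_enc|/(2πε₀r) = (9.218×10^-5)/(2π·8.85×10^-12·0.492) = 3.37×10^6 N/C.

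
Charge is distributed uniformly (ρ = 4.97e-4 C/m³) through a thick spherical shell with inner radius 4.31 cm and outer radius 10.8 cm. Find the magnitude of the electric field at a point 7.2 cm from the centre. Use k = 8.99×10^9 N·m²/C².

By spherical symmetry E is radial; choose a Gaussian sphere of radius r = 7.2 cm (within the shell material, 4.31 cm < r < 10.8 cm).
Enclosed charge is the volume from a to r: Q_enc = (4π/3)ρ(r³ − a³) = 6.104e-7 C.
Applying ∮E·dA = Q_enc/ε₀ with Φ = E(4πr²):
E = k|Q_enc|/r² = (8.99×10^9)(6.104e-7)/(0.072)² = 1.06×10^6 N/C.

E = 1.06e6 N/C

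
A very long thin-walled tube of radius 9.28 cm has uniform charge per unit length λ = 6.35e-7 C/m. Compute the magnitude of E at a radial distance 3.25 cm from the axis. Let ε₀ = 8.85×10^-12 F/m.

E = 0 (no enclosed charge)

By cylindrical symmetry E is radial; use a coaxial Gaussian cylinder of radius 3.25 cm and length L (r < 9.28 cm, inside the shell).
All the surface charge lies outside this cylinder: Q_enc = 0, hence E = 0.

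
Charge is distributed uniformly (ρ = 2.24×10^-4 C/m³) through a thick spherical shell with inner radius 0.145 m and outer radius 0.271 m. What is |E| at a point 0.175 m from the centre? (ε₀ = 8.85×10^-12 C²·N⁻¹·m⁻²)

By spherical symmetry E is radial; choose a Gaussian sphere of radius r = 0.175 m (within the shell material, 0.145 m < r < 0.271 m).
Only the shell between 0.145 m and r is enclosed: Q_enc = ρ·(4π/3)(r³ − a³) = (2.24×10^-4)·(4π/3)·((0.175)³ − (0.145)³) = 2.168e-6 C.
Gauss's law: E·4πr² = Q_enc/ε₀.
E = |Q_enc|/(4πε₀r²) = (2.168e-6)/(4π·8.85×10^-12·(0.175)²) = 6.37e5 N/C.

6.37×10^5 N/C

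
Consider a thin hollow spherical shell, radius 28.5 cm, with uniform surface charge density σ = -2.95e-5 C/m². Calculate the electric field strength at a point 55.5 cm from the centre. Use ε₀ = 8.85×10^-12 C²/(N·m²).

8.79e5 N/C

Use a concentric Gaussian sphere at r = 55.5 cm (r > 28.5 cm).
The entire shell is enclosed: Q_enc = σ·4πR² = (-2.95×10^-5)·4π·(0.285)² = -3.011×10^-5 C.
By Gauss's law, ∮E·dA = E·4πr² = Q_enc/ε₀.
E = |Q_enc|/(4πε₀r²) = (3.011×10^-5)/(4π·8.85×10^-12·(0.555)²) = 8.79×10^5 N/C.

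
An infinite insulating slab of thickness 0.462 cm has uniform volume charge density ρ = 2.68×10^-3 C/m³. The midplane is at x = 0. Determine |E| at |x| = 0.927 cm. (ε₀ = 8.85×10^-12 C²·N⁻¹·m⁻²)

The point |x| = 0.927 cm lies outside the slab (half-thickness 0.00231 m). A symmetric pillbox spanning the full slab encloses Q_enc = ρ·d·A.
Flux = 2EA ⇒ E = |ρ|d/(2ε₀), independent of distance outside.
E = (2.68×10^-3)(0.00462)/(2·8.85×10^-12) = 7.00×10^5 N/C.

|E| = 7.00×10^5 V/m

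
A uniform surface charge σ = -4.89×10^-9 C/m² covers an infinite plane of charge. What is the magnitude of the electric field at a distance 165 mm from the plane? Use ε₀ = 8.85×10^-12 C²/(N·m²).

The symmetry is planar: E is normal to the sheet and the same magnitude on both sides. Take a pillbox straddling the sheet with end-cap area A.
Only the two end caps contribute flux: Φ = 2EA. With Q_enc = σA, Gauss's law gives E = |σ|/(2ε₀).
E = |σ|/(2ε₀) = (4.89e-9)/(2·8.85×10^-12) = 276 N/C.

|E| ≈ 276 V/m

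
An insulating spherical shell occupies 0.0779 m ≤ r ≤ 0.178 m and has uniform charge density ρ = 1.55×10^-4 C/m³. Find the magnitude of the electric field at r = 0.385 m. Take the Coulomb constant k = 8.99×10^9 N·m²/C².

|E| = 2.03e5 N/C

Take a concentric spherical Gaussian surface of radius r = 0.385 m (r > 0.178 m, enclosing the whole shell).
Q_enc = ρ·(4π/3)(b³ − a³) = (1.55×10^-4)·(4π/3)·((0.178)³ − (0.0779)³) = 3.355×10^-6 C.
By Gauss's law, ∮E·dA = E·4πr² = Q_enc/ε₀.
E = k|Q_enc|/r² = (8.99×10^9)(3.355×10^-6)/(0.385)² = 2.03×10^5 N/C.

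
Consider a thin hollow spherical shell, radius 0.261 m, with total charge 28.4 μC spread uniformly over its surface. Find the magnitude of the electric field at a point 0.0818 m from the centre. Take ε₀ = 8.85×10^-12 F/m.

|E| = 0 N/C

Use a concentric Gaussian sphere at r = 0.0818 m (inside the shell, r < 0.261 m).
No charge lies within this surface, so Q_enc = 0 and Gauss's law gives E·4πr² = 0 ⇒ E = 0.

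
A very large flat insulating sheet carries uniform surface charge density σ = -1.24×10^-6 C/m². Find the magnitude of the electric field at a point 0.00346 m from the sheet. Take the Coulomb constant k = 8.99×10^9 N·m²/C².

|E| ≈ 7.00×10^4 N/C

Choose a cylindrical pillbox piercing the sheet, end faces (area A) parallel to it.
Only the two end caps contribute flux: Φ = 2EA. With Q_enc = σA, Gauss's law gives E = |σ|/(2ε₀).
E = 2πk|σ| = 2π(8.99×10^9)(1.24e-6) = 7.00×10^4 N/C.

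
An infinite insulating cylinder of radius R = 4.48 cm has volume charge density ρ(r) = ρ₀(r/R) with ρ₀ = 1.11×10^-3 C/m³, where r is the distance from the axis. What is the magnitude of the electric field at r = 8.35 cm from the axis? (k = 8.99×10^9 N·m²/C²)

By cylindrical symmetry E is radial; use a coaxial Gaussian cylinder of radius 8.35 cm and length L (r > R, full charge per length enclosed).
λ_enc = 2π ∫₀^R ρ₀(r'/R)^1 r' dr' = 2πρ₀R²/3 = 4.666×10^-6 C/m.
By Gauss's law (flux through the curved wall only), E·2πrL = λ_enc L/ε₀.
E = 2k|λ_enc|/r = 2(8.99×10^9)(4.666e-6)/(0.0835) = 1.00×10^6 N/C.

|E| ≈ 1.00×10^6 V/m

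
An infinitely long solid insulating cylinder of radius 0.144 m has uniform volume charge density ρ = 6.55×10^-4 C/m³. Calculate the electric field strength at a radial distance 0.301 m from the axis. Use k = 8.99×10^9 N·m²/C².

E ≈ 2.55×10^6 N/C

Coaxial Gaussian cylinder, radius r = 0.301 m, length L (r > 0.144 m, full cross-section enclosed).
λ_enc = ρ·πR² = (6.55×10^-4)π(0.144)² = 4.267×10^-5 C/m.
By Gauss's law (flux through the curved wall only), E·2πrL = λ_enc L/ε₀.
E = 2k|λ_enc|/r = 2(8.99×10^9)(4.267×10^-5)/(0.301) = 2.55×10^6 N/C.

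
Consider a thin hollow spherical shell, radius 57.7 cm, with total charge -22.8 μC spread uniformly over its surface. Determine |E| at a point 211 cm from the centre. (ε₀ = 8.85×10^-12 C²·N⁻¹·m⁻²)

4.60×10^4 N/C

Symmetry ⇒ E = E(r) r̂. Gaussian sphere of radius r = 211 cm (r > 57.7 cm).
The entire shell is enclosed: Q_enc = -2.28×10^-5 C.
Applying ∮E·dA = Q_enc/ε₀ with Φ = E(4πr²):
E = |Q_enc|/(4πε₀r²) = (2.28×10^-5)/(4π·8.85×10^-12·(2.11)²) = 4.60e4 N/C.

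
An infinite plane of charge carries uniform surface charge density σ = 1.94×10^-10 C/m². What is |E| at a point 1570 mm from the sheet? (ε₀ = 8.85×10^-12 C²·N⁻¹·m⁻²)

By planar symmetry E is perpendicular to the sheet and uniform; use a Gaussian pillbox with flat faces of area A on each side of the sheet.
Flux Φ = 2EA and Q_enc = σA, so 2EA = σA/ε₀ ⇒ E = |σ|/(2ε₀), independent of distance.
E = |σ|/(2ε₀) = (1.94×10^-10)/(2·8.85×10^-12) = 11 N/C.

E = 11 V/m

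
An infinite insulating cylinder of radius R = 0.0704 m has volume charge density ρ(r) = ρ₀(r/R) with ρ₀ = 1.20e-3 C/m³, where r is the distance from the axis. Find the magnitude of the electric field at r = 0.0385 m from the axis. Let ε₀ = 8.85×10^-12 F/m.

|E| = 9.52e5 N/C

Coaxial Gaussian cylinder, radius r = 0.0385 m, length L (r < R).
Integrating ρ over the cross-section to radius r: λ_enc = (2πρ₀/R) ∫₀^r r'^2 dr' = 2πρ₀ r^3/(3·R) = 2.037×10^-6 C/m.
Applying ∮E·dA = Q_enc/ε₀ with the end caps contributing no flux:
E = |λ_enc|/(2πε₀r) = (2.037e-6)/(2π·8.85×10^-12·0.0385) = 9.52×10^5 N/C.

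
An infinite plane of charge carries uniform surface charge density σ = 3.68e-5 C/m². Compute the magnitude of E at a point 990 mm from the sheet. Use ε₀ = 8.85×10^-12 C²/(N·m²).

By planar symmetry E is perpendicular to the sheet and uniform; use a Gaussian pillbox with flat faces of area A on each side of the sheet.
Only the two end caps contribute flux: Φ = 2EA. With Q_enc = σA, Gauss's law gives E = |σ|/(2ε₀).
E = |σ|/(2ε₀) = (3.68×10^-5)/(2·8.85×10^-12) = 2.08×10^6 N/C.

E = 2.08e6 V/m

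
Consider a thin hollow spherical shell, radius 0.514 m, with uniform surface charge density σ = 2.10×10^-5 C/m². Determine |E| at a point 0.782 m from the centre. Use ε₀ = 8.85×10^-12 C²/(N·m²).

1.03×10^6 N/C

Take a concentric spherical Gaussian surface of radius r = 0.782 m (r > 0.514 m).
The entire shell is enclosed: Q_enc = σ·4πR² = (2.10×10^-5)·4π·(0.514)² = 6.972×10^-5 C.
Applying ∮E·dA = Q_enc/ε₀ with Φ = E(4πr²):
E = |Q_enc|/(4πε₀r²) = (6.972×10^-5)/(4π·8.85×10^-12·(0.782)²) = 1.03e6 N/C.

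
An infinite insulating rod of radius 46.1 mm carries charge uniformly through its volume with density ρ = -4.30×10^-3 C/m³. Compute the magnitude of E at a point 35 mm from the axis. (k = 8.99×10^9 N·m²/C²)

8.50×10^6 V/m

By cylindrical symmetry E is radial; use a coaxial Gaussian cylinder of radius 35 mm and length L (r < R).
Charge inside radius r per length L is ρ·πr²·L, so λ_enc = ρπr² = -1.655×10^-5 C/m.
Gauss's law: E·2πrL = λ_enc L/ε₀.
E = 2k|λ_enc|/r = 2(8.99×10^9)(1.655×10^-5)/(0.035) = 8.50×10^6 N/C.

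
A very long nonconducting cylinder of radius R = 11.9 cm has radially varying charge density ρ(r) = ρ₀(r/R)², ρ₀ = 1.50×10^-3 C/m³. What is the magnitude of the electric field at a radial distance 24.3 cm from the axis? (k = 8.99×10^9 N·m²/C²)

Choose a coaxial cylinder of radius r = 24.3 cm (arbitrary length L) as the Gaussian surface (r > R, full charge per length enclosed).
λ_enc = 2π ∫₀^R ρ₀(r'/R)^2 r' dr' = 2πρ₀R²/4 = 3.337e-5 C/m.
Gauss's law: E·2πrL = λ_enc L/ε₀.
E = 2k|λ_enc|/r = 2(8.99×10^9)(3.337e-5)/(0.243) = 2.47×10^6 N/C.

2.47×10^6 N/C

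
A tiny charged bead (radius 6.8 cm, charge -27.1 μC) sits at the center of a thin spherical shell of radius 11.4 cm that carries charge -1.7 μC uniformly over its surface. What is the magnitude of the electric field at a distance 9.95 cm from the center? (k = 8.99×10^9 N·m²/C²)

2.46×10^7 N/C

Take a concentric spherical Gaussian surface of radius r = 9.95 cm (between the bodies, 6.8 cm < r < 11.4 cm).
The shell at 11.4 cm lies outside the Gaussian surface, so Q_enc = -27.1 μC = -2.71e-5 C.
Since E is radial and uniform over the Gaussian sphere, Φ = E·4πr² = Q_enc/ε₀.
E = k|Q_enc|/r² = (8.99×10^9)(2.71×10^-5)/(0.0995)² = 2.46×10^7 N/C.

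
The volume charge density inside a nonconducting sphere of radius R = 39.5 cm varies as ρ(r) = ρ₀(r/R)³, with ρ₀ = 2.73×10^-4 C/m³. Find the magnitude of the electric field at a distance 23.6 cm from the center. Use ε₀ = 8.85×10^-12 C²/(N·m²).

2.59e5 V/m

Symmetry ⇒ E = E(r) r̂. Gaussian sphere of radius r = 23.6 cm (r < R).
Q_enc = ∫₀^r ρ(r')·4πr'² dr' = (4πρ₀/R³) ∫₀^r r'^5 dr' = 4πρ₀ r^6/(6·R³) = 1.603e-6 C.
By Gauss's law, ∮E·dA = E·4πr² = Q_enc/ε₀.
E = |Q_enc|/(4πε₀r²) = (1.603×10^-6)/(4π·8.85×10^-12·(0.236)²) = 2.59×10^5 N/C.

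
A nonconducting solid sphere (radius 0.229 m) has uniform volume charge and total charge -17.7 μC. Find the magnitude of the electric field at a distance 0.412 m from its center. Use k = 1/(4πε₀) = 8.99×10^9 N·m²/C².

E = 9.37e5 N/C

Symmetry ⇒ E = E(r) r̂. Gaussian sphere of radius r = 0.412 m (r > R, so the entire charge is enclosed).
Q_enc = -17.7 μC = -1.77×10^-5 C.
Since E is radial and uniform over the Gaussian sphere, Φ = E·4πr² = Q_enc/ε₀.
E = k|Q_enc|/r² = (8.99×10^9)(1.77×10^-5)/(0.412)² = 9.37×10^5 N/C.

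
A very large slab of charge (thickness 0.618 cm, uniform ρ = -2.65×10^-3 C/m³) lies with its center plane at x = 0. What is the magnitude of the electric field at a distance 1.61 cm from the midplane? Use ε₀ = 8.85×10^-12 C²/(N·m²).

The point |x| = 1.61 cm lies outside the slab (half-thickness 0.00309 m). A symmetric pillbox spanning the full slab encloses Q_enc = ρ·d·A.
Flux = 2EA ⇒ E = |ρ|d/(2ε₀), independent of distance outside.
E = (2.65×10^-3)(0.00618)/(2·8.85×10^-12) = 9.25×10^5 N/C.

|E| = 9.25×10^5 V/m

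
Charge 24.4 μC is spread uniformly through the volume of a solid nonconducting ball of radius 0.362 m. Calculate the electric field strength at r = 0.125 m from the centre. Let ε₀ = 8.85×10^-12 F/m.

|E| ≈ 5.78e5 V/m

Take a concentric spherical Gaussian surface of radius r = 0.125 m (r < R).
For a uniform sphere the enclosed fraction is (r/R)³, so Q_enc = (24.4 μC)(0.125/0.362)³ = 1.005×10^-6 C.
By Gauss's law, ∮E·dA = E·4πr² = Q_enc/ε₀.
E = |Q_enc|/(4πε₀r²) = (1.005e-6)/(4π·8.85×10^-12·(0.125)²) = 5.78e5 N/C.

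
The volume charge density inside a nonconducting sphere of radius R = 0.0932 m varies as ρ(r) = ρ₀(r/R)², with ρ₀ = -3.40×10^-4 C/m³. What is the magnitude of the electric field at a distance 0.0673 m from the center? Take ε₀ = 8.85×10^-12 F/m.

Symmetry ⇒ E = E(r) r̂. Gaussian sphere of radius r = 0.0673 m (r < R).
Integrate the density: Q_enc = 4π ∫₀^r ρ₀(r'/R)^2 r'² dr' = 4πρ₀ r^5/(5·R²) = -1.358e-7 C.
Gauss's law: E·4πr² = Q_enc/ε₀.
E = |Q_enc|/(4πε₀r²) = (1.358e-7)/(4π·8.85×10^-12·(0.0673)²) = 2.70×10^5 N/C.

|E| = 2.70×10^5 N/C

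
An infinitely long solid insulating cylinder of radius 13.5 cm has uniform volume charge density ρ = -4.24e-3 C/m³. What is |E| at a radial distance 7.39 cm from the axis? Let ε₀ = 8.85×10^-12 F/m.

|E| = 1.77e7 N/C

Coaxial Gaussian cylinder, radius r = 7.39 cm, length L (r < R).
Charge inside radius r per length L is ρ·πr²·L, so λ_enc = ρπr² = -7.275×10^-5 C/m.
Applying ∮E·dA = Q_enc/ε₀ with the end caps contributing no flux:
E = |λ_enc|/(2πε₀r) = (7.275e-5)/(2π·8.85×10^-12·0.0739) = 1.77×10^7 N/C.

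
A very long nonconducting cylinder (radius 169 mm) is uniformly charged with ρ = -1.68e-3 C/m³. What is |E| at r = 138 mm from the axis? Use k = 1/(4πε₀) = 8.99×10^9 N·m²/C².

Take a coaxial cylindrical Gaussian surface of radius r = 138 mm and length L (r < R).
Charge inside radius r per length L is ρ·πr²·L, so λ_enc = ρπr² = -1.005×10^-4 C/m.
By Gauss's law (flux through the curved wall only), E·2πrL = λ_enc L/ε₀.
E = 2k|λ_enc|/r = 2(8.99×10^9)(1.005×10^-4)/(0.138) = 1.31×10^7 N/C.

E ≈ 1.31×10^7 N/C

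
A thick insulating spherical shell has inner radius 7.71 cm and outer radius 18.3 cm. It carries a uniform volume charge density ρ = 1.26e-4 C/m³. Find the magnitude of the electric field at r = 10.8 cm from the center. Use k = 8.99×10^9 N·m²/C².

Use a concentric Gaussian sphere at r = 10.8 cm (within the shell material, 7.71 cm < r < 18.3 cm).
Only the shell between 7.71 cm and r is enclosed: Q_enc = ρ·(4π/3)(r³ − a³) = (1.26×10^-4)·(4π/3)·((0.108)³ − (0.0771)³) = 4.23e-7 C.
By Gauss's law, ∮E·dA = E·4πr² = Q_enc/ε₀.
E = k|Q_enc|/r² = (8.99×10^9)(4.23×10^-7)/(0.108)² = 3.26×10^5 N/C.

3.26e5 V/m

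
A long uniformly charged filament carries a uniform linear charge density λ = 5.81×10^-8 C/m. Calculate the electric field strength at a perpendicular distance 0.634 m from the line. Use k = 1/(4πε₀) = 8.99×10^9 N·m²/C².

E = 1.65×10^3 N/C

Coaxial Gaussian cylinder, radius r = 0.634 m, length L.
Q_enc = λL, so λ_enc = 5.81×10^-8 C/m.
Gauss's law: E·2πrL = λ_enc L/ε₀.
E = 2k|λ_enc|/r = 2(8.99×10^9)(5.81×10^-8)/(0.634) = 1.65×10^3 N/C.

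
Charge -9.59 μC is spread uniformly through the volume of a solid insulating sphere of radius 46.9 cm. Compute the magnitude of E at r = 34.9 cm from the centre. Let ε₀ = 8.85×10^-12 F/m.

Take a concentric spherical Gaussian surface of radius r = 34.9 cm (r < R).
Only the charge within r is enclosed: Q_enc = Q·(r/R)³ = (-9.59 μC)·(34.9 cm/46.9 cm)³ = -3.952×10^-6 C.
Since E is radial and uniform over the Gaussian sphere, Φ = E·4πr² = Q_enc/ε₀.
E = |Q_enc|/(4πε₀r²) = (3.952×10^-6)/(4π·8.85×10^-12·(0.349)²) = 2.92×10^5 N/C.

|E| = 2.92×10^5 N/C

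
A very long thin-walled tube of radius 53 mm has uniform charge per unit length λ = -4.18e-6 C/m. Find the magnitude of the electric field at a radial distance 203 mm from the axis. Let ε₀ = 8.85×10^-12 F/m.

3.70×10^5 V/m

By cylindrical symmetry E is radial; use a coaxial Gaussian cylinder of radius 203 mm and length L (r > 53 mm).
The full line charge is enclosed: λ_enc = -4.18e-6 C/m.
Applying ∮E·dA = Q_enc/ε₀ with the end caps contributing no flux:
E = |λ_enc|/(2πε₀r) = (4.18×10^-6)/(2π·8.85×10^-12·0.203) = 3.70e5 N/C.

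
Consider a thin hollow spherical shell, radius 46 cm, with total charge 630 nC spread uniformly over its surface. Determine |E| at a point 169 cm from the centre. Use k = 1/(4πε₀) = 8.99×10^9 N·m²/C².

Use a concentric Gaussian sphere at r = 169 cm (r > 46 cm).
The entire shell is enclosed: Q_enc = 6.30e-7 C.
Since E is radial and uniform over the Gaussian sphere, Φ = E·4πr² = Q_enc/ε₀.
E = k|Q_enc|/r² = (8.99×10^9)(6.30×10^-7)/(1.69)² = 1.98×10^3 N/C.

E = 1.98×10^3 N/C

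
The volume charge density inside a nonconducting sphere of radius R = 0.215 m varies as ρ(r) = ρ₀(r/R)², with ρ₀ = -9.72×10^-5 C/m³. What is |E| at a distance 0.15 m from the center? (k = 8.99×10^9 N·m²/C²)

1.60×10^5 V/m

Take a concentric spherical Gaussian surface of radius r = 0.15 m (r < R).
Q_enc = ∫₀^r ρ(r')·4πr'² dr' = (4πρ₀/R²) ∫₀^r r'^4 dr' = 4πρ₀ r^5/(5·R²) = -4.013×10^-7 C.
By Gauss's law, ∮E·dA = E·4πr² = Q_enc/ε₀.
E = k|Q_enc|/r² = (8.99×10^9)(4.013e-7)/(0.15)² = 1.60e5 N/C.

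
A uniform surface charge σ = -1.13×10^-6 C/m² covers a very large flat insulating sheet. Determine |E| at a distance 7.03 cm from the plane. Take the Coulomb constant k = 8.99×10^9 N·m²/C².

E ≈ 6.38×10^4 V/m

The symmetry is planar: E is normal to the sheet and the same magnitude on both sides. Take a pillbox straddling the sheet with end-cap area A.
Flux Φ = 2EA and Q_enc = σA, so 2EA = σA/ε₀ ⇒ E = |σ|/(2ε₀), independent of distance.
E = 2πk|σ| = 2π(8.99×10^9)(1.13e-6) = 6.38×10^4 N/C.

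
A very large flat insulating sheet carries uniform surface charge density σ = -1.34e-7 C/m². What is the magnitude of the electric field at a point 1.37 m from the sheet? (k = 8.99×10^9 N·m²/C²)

E = 7.57×10^3 N/C

Choose a cylindrical pillbox piercing the sheet, end faces (area A) parallel to it.
Only the two end caps contribute flux: Φ = 2EA. With Q_enc = σA, Gauss's law gives E = |σ|/(2ε₀).
E = 2πk|σ| = 2π(8.99×10^9)(1.34e-7) = 7.57e3 N/C.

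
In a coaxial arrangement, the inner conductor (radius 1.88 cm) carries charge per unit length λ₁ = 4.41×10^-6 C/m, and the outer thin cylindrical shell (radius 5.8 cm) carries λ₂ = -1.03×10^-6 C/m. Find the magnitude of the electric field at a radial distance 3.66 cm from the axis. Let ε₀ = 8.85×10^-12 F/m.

Choose a coaxial cylinder of radius r = 3.66 cm (arbitrary length L) as the Gaussian surface (between the conductors, 1.88 cm < r < 5.8 cm).
Only the inner wire is enclosed; the outer shell contributes nothing inside itself. λ_enc = λ₁ = 4.41e-6 C/m.
Since E is radial and uniform over the curved surface, Φ = E·2πrL = Q_enc/ε₀ = λ_enc L/ε₀.
E = |λ_enc|/(2πε₀r) = (4.41e-6)/(2π·8.85×10^-12·0.0366) = 2.17e6 N/C.

E ≈ 2.17×10^6 V/m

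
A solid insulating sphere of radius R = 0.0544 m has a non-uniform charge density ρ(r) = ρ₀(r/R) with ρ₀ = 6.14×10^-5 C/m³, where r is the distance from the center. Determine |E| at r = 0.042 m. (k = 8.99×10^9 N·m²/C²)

E ≈ 5.62e4 N/C

Symmetry ⇒ E = E(r) r̂. Gaussian sphere of radius r = 0.042 m (r < R).
Integrate the density: Q_enc = 4π ∫₀^r ρ₀(r'/R)^1 r'² dr' = 4πρ₀ r^4/(4·R) = 1.103×10^-8 C.
By Gauss's law, ∮E·dA = E·4πr² = Q_enc/ε₀.
E = k|Q_enc|/r² = (8.99×10^9)(1.103e-8)/(0.042)² = 5.62e4 N/C.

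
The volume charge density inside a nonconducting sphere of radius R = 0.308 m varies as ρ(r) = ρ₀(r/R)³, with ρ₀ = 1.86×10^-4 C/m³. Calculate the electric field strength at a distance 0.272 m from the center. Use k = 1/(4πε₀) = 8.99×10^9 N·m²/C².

By spherical symmetry E is radial; choose a Gaussian sphere of radius r = 0.272 m (r < R).
Integrate the density: Q_enc = 4π ∫₀^r ρ₀(r'/R)^3 r'² dr' = 4πρ₀ r^6/(6·R³) = 5.399e-6 C.
Applying ∮E·dA = Q_enc/ε₀ with Φ = E(4πr²):
E = k|Q_enc|/r² = (8.99×10^9)(5.399×10^-6)/(0.272)² = 6.56×10^5 N/C.

E = 6.56e5 N/C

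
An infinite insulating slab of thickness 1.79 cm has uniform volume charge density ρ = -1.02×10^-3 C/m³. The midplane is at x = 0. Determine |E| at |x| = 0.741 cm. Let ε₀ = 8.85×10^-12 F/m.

E ≈ 8.54×10^5 N/C

By symmetry E is perpendicular to the slab. A Gaussian pillbox from −0.741 cm to +0.741 cm (face area A) lies entirely within the slab.
Q_enc = ρ·(2x)·A and flux = 2EA, so 2EA = 2ρxA/ε₀ ⇒ E = |ρ|x/ε₀.
E = (1.02e-3)(0.00741)/(8.85×10^-12) = 8.54×10^5 N/C.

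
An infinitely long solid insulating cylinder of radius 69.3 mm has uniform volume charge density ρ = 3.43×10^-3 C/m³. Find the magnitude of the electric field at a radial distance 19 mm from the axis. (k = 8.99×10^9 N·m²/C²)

|E| = 3.68×10^6 N/C

Choose a coaxial cylinder of radius r = 19 mm (arbitrary length L) as the Gaussian surface (r < R).
Charge inside radius r per length L is ρ·πr²·L, so λ_enc = ρπr² = 3.89×10^-6 C/m.
Gauss's law: E·2πrL = λ_enc L/ε₀.
E = 2k|λ_enc|/r = 2(8.99×10^9)(3.89×10^-6)/(0.019) = 3.68×10^6 N/C.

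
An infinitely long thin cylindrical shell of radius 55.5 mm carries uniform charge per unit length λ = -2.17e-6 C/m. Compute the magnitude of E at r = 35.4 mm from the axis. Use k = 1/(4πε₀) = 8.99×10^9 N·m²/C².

Take a coaxial cylindrical Gaussian surface of radius r = 35.4 mm and length L (r < 55.5 mm, inside the shell).
All the surface charge lies outside this cylinder: Q_enc = 0, hence E = 0.

E = 0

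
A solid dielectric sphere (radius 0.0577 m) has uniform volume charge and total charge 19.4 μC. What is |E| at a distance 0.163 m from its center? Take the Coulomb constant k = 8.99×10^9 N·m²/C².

Take a concentric spherical Gaussian surface of radius r = 0.163 m (r > R, so the entire charge is enclosed).
Q_enc = 19.4 μC = 1.94×10^-5 C.
By Gauss's law, ∮E·dA = E·4πr² = Q_enc/ε₀.
E = k|Q_enc|/r² = (8.99×10^9)(1.94e-5)/(0.163)² = 6.56×10^6 N/C.

|E| ≈ 6.56×10^6 V/m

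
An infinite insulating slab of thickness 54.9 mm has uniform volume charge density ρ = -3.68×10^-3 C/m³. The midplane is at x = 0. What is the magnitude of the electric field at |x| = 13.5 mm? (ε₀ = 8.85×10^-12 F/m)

By symmetry E is perpendicular to the slab. A Gaussian pillbox from −13.5 mm to +13.5 mm (face area A) lies entirely within the slab.
Q_enc = ρ·(2x)·A and flux = 2EA, so 2EA = 2ρxA/ε₀ ⇒ E = |ρ|x/ε₀.
E = (3.68e-3)(0.0135)/(8.85×10^-12) = 5.61×10^6 N/C.

E ≈ 5.61×10^6 V/m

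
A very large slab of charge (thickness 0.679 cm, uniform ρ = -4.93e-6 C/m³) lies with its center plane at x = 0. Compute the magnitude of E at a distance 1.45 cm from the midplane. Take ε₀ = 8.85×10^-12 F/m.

E = 1.89×10^3 V/m

The point |x| = 1.45 cm lies outside the slab (half-thickness 0.003395 m). A symmetric pillbox spanning the full slab encloses Q_enc = ρ·d·A.
Flux = 2EA ⇒ E = |ρ|d/(2ε₀), independent of distance outside.
E = (4.93×10^-6)(0.00679)/(2·8.85×10^-12) = 1.89×10^3 N/C.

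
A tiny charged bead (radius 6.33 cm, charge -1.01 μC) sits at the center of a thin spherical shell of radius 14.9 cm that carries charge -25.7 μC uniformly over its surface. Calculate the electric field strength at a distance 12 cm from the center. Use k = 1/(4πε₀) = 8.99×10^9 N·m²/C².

By spherical symmetry E is radial; choose a Gaussian sphere of radius r = 12 cm (between the bodies, 6.33 cm < r < 14.9 cm).
The shell at 14.9 cm lies outside the Gaussian surface, so Q_enc = -1.01 μC = -1.01×10^-6 C.
Gauss's law: E·4πr² = Q_enc/ε₀.
E = k|Q_enc|/r² = (8.99×10^9)(1.01×10^-6)/(0.12)² = 6.31e5 N/C.

6.31×10^5 V/m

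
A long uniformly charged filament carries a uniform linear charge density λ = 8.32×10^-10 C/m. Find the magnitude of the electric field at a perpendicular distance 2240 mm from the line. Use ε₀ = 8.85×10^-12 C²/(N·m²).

Coaxial Gaussian cylinder, radius r = 2240 mm, length L.
Q_enc = λL, so λ_enc = 8.32×10^-10 C/m.
Gauss's law: E·2πrL = λ_enc L/ε₀.
E = |λ_enc|/(2πε₀r) = (8.32×10^-10)/(2π·8.85×10^-12·2.24) = 6.68 N/C.

|E| ≈ 6.68 V/m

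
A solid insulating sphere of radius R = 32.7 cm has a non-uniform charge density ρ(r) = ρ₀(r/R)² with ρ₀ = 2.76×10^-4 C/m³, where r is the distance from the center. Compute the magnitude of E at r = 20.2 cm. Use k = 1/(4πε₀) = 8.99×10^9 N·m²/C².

Symmetry ⇒ E = E(r) r̂. Gaussian sphere of radius r = 20.2 cm (r < R).
Q_enc = ∫₀^r ρ(r')·4πr'² dr' = (4πρ₀/R²) ∫₀^r r'^4 dr' = 4πρ₀ r^5/(5·R²) = 2.182×10^-6 C.
Since E is radial and uniform over the Gaussian sphere, Φ = E·4πr² = Q_enc/ε₀.
E = k|Q_enc|/r² = (8.99×10^9)(2.182×10^-6)/(0.202)² = 4.81×10^5 N/C.

4.81×10^5 V/m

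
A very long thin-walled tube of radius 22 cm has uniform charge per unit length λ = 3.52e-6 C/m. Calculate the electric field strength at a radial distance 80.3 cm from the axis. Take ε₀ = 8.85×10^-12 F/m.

E ≈ 7.88×10^4 N/C

Choose a coaxial cylinder of radius r = 80.3 cm (arbitrary length L) as the Gaussian surface (r > 22 cm).
The full line charge is enclosed: λ_enc = 3.52×10^-6 C/m.
Gauss's law: E·2πrL = λ_enc L/ε₀.
E = |λ_enc|/(2πε₀r) = (3.52×10^-6)/(2π·8.85×10^-12·0.803) = 7.88e4 N/C.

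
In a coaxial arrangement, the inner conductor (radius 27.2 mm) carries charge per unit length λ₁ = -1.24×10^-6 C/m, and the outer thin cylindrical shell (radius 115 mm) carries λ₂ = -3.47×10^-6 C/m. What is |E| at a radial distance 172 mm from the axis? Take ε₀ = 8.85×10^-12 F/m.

By cylindrical symmetry E is radial; use a coaxial Gaussian cylinder of radius 172 mm and length L (r > 115 mm, enclosing both).
λ_enc = λ₁ + λ₂ = (-1.24×10^-6) + (-3.47×10^-6) = -4.71×10^-6 C/m.
Since E is radial and uniform over the curved surface, Φ = E·2πrL = Q_enc/ε₀ = λ_enc L/ε₀.
E = |λ_enc|/(2πε₀r) = (4.71e-6)/(2π·8.85×10^-12·0.172) = 4.92×10^5 N/C.

|E| ≈ 4.92×10^5 N/C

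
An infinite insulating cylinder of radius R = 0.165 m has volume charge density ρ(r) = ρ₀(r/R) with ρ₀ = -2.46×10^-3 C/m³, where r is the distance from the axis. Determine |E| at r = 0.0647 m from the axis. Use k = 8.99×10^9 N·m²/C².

E ≈ 2.35×10^6 V/m

By cylindrical symmetry E is radial; use a coaxial Gaussian cylinder of radius 0.0647 m and length L (r < R).
Integrating ρ over the cross-section to radius r: λ_enc = (2πρ₀/R) ∫₀^r r'^2 dr' = 2πρ₀ r^3/(3·R) = -8.457e-6 C/m.
Since E is radial and uniform over the curved surface, Φ = E·2πrL = Q_enc/ε₀ = λ_enc L/ε₀.
E = 2k|λ_enc|/r = 2(8.99×10^9)(8.457e-6)/(0.0647) = 2.35e6 N/C.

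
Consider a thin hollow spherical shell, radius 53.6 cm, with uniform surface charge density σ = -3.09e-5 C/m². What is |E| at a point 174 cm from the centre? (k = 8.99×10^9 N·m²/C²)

E = 3.31e5 N/C

Use a concentric Gaussian sphere at r = 174 cm (r > 53.6 cm).
The entire shell is enclosed: Q_enc = σ·4πR² = (-3.09e-5)·4π·(0.536)² = -1.116×10^-4 C.
Gauss's law: E·4πr² = Q_enc/ε₀.
E = k|Q_enc|/r² = (8.99×10^9)(1.116×10^-4)/(1.74)² = 3.31e5 N/C.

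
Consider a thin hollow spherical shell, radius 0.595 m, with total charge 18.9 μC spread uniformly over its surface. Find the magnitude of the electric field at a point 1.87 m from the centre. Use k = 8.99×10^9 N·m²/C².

|E| = 4.86×10^4 N/C

Symmetry ⇒ E = E(r) r̂. Gaussian sphere of radius r = 1.87 m (r > 0.595 m).
The entire shell is enclosed: Q_enc = 1.89e-5 C.
Applying ∮E·dA = Q_enc/ε₀ with Φ = E(4πr²):
E = k|Q_enc|/r² = (8.99×10^9)(1.89×10^-5)/(1.87)² = 4.86e4 N/C.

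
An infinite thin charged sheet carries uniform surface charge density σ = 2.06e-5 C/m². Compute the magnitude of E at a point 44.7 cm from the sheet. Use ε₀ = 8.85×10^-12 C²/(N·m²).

Choose a cylindrical pillbox piercing the sheet, end faces (area A) parallel to it.
Flux Φ = 2EA and Q_enc = σA, so 2EA = σA/ε₀ ⇒ E = |σ|/(2ε₀), independent of distance.
E = |σ|/(2ε₀) = (2.06×10^-5)/(2·8.85×10^-12) = 1.16e6 N/C.

|E| ≈ 1.16×10^6 N/C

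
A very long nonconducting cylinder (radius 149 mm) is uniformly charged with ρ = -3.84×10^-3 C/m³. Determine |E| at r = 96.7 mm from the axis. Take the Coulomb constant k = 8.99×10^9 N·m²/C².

Take a coaxial cylindrical Gaussian surface of radius r = 96.7 mm and length L (r < R).
Enclosed charge per unit length: λ_enc = ρ·πr² = (-3.84×10^-3)π(0.0967)² = -1.128e-4 C/m.
By Gauss's law (flux through the curved wall only), E·2πrL = λ_enc L/ε₀.
E = 2k|λ_enc|/r = 2(8.99×10^9)(1.128×10^-4)/(0.0967) = 2.10×10^7 N/C.

|E| ≈ 2.10×10^7 N/C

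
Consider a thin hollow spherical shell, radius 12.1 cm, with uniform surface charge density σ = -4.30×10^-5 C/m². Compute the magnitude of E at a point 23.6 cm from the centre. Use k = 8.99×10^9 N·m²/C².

E = 1.28×10^6 N/C

Take a concentric spherical Gaussian surface of radius r = 23.6 cm (r > 12.1 cm).
The entire shell is enclosed: Q_enc = σ·4πR² = (-4.30×10^-5)·4π·(0.121)² = -7.911×10^-6 C.
By Gauss's law, ∮E·dA = E·4πr² = Q_enc/ε₀.
E = k|Q_enc|/r² = (8.99×10^9)(7.911×10^-6)/(0.236)² = 1.28e6 N/C.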